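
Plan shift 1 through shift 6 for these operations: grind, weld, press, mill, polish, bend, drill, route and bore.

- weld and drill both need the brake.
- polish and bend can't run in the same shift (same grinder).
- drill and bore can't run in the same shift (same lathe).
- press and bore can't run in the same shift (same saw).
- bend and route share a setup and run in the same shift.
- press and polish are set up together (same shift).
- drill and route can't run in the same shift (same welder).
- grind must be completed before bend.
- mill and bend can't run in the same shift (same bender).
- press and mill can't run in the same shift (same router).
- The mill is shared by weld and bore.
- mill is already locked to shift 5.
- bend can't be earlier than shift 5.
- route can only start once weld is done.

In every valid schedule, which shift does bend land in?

bend's window is shift 5–shift 6.
mill is fixed at shift 5, and bend can't share a shift with mill.
So bend must be shift 6.

shift 6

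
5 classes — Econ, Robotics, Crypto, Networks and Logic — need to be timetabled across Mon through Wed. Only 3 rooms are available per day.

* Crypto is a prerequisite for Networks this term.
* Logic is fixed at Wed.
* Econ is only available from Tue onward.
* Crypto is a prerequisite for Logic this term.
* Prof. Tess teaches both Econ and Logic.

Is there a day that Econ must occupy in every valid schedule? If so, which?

Tue

Econ's window is Tue–Wed.
Logic is fixed at Wed, and Econ can't share a day with Logic.
So Econ must be Tue.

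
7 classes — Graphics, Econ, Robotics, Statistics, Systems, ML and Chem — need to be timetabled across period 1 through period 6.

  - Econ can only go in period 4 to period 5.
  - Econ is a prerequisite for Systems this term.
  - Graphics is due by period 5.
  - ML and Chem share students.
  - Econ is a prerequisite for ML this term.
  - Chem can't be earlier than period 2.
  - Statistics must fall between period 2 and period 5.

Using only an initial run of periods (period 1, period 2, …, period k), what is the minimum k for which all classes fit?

The precedence chain requires at least 2 distinct periods.
Propagating the time windows through the other constraints, Systems can't land before period 5, so the schedule must run through at least period 5.
5 works (last occupied period: period 5): for example ML -> period 5; Econ -> period 4; Chem -> period 2; Graphics -> period 1; Statistics -> period 2; Systems -> period 5; Robotics -> period 1.

5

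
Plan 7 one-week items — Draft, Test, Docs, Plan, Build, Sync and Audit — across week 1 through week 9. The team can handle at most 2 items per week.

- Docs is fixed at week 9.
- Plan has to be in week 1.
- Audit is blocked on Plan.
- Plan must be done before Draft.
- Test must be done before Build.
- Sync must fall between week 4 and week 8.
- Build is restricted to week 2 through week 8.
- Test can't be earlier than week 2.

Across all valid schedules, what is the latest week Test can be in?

week 7

Test is available from week 2; downstream work caps Test at week 7.
Test at week 7 is achievable: Build -> week 8; Draft -> week 2; Test -> week 7; Audit -> week 2; Plan -> week 1; Sync -> week 4; Docs -> week 9.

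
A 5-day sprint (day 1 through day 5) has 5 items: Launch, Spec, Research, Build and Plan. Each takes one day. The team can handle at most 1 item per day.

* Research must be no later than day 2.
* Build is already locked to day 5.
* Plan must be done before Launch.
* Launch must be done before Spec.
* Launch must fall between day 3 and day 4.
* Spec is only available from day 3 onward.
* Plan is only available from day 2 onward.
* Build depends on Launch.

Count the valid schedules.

1

Enumerating: Build in day 5, Research in day 1, Spec in day 4, Plan in day 2, Launch in day 3.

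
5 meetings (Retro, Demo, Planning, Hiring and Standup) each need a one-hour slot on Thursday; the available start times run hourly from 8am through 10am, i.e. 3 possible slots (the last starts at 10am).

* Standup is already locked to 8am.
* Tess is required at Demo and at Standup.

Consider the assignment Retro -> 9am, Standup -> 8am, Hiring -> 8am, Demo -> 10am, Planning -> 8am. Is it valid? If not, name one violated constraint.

Standup is already locked to 8am — holds.
Tess is required at Demo and at Standup — holds.

Yes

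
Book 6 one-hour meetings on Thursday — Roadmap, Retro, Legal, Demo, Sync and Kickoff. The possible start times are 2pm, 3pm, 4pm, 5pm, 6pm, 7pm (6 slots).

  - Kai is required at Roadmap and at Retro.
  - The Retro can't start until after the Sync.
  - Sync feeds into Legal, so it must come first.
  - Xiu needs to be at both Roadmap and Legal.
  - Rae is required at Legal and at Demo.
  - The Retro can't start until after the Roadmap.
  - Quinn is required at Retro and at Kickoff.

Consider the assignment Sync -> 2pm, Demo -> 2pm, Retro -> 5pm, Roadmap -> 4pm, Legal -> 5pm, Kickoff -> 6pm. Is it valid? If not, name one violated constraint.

The Retro can't start until after the Roadmap — holds.
Sync feeds into Legal, so it must come first — holds.
Xiu needs to be at both Roadmap and Legal — holds.
Quinn is required at Retro and at Kickoff — holds.
Rae is required at Legal and at Demo — holds.
Kai is required at Roadmap and at Retro — holds.
The Retro can't start until after the Sync — holds.

Yes, all constraints hold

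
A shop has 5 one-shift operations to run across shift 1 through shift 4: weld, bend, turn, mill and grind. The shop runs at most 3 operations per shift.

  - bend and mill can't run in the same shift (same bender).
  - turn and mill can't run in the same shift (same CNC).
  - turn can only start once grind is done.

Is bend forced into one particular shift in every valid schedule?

bend can be shift 1 (e.g. mill in shift 3, turn in shift 2, weld in shift 1, grind in shift 1, bend in shift 1) or shift 2 (e.g. turn=shift 2, weld=shift 1, mill=shift 1, bend=shift 2, grind=shift 1).

No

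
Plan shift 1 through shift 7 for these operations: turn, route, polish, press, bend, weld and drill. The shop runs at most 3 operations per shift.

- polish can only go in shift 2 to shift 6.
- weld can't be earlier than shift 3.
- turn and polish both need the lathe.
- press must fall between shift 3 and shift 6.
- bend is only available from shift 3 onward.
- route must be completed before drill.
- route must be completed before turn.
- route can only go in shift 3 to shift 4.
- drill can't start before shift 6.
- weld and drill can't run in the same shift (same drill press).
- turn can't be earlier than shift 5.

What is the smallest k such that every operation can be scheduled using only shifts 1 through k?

The precedence chain requires at least 2 distinct shifts.
With at most 3 per shift and 7 operations, at least 3 shifts are needed.
drill can't be placed before shift 6, so the schedule must run through at least shift 6.
6 works (last occupied shift: shift 6): for example route in shift 3, weld in shift 4, drill in shift 6, polish in shift 2, bend in shift 3, turn in shift 5, press in shift 3.

6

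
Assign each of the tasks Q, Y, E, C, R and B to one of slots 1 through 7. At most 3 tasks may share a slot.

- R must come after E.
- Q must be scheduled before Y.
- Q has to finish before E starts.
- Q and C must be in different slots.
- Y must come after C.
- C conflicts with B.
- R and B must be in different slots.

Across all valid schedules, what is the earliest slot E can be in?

Precedence pushes E to at least 2; downstream work caps E at 6.
E at 2 is achievable: C in 2; Q in 1; Y in 3; E in 2; R in 3; B in 1.

2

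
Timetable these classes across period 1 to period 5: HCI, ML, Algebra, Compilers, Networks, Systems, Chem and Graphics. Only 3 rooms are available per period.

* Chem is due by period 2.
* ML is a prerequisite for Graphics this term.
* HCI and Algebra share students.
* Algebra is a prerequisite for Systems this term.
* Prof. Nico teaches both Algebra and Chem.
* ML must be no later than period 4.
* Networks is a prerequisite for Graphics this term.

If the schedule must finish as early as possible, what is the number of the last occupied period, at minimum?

The precedence chain requires at least 2 distinct periods.
With at most 3 per period and 8 classes, at least 3 periods are needed.
3 works (last occupied period: period 3): for example Chem in period 1, Networks in period 1, Systems in period 3, ML in period 1, HCI in period 3, Compilers in period 2, Algebra in period 2, Graphics in period 2.

3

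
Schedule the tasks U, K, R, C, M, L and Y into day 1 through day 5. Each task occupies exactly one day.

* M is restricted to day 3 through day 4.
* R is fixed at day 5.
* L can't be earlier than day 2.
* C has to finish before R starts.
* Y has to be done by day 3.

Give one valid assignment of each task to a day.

U=day 1; Y=day 1; M=day 3; L=day 2; K=day 1; R=day 5; C=day 1

Checking: C(day 1) before R(day 5); L=day 2 in [day 2,day 5]; Y=day 1 in [day 1,day 3]; R=day 5 in [day 5,day 5]; M=day 3 in [day 3,day 4].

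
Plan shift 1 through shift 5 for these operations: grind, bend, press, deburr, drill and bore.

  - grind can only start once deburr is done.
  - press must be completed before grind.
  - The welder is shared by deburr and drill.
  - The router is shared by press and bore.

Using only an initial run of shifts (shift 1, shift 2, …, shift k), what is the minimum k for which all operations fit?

The precedence chain requires at least 2 distinct shifts.
2 works (last occupied shift: shift 2): for example bore in shift 2; grind in shift 2; deburr in shift 1; press in shift 1; bend in shift 1; drill in shift 2.

2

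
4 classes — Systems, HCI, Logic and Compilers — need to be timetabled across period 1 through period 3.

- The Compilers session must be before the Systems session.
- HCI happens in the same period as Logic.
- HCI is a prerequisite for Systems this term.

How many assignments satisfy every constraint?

Splitting on Systems: it can be period 2 (1), period 3 (4). Listing each branch's schedules as (HCI, Logic, Compilers) by period number:
Systems=period 2: (1,1,1) — 1.
Systems=period 3: (1,1,1) (1,1,2) (2,2,1) (2,2,2) — 4.
Summing: 1 + 4 = 5.

5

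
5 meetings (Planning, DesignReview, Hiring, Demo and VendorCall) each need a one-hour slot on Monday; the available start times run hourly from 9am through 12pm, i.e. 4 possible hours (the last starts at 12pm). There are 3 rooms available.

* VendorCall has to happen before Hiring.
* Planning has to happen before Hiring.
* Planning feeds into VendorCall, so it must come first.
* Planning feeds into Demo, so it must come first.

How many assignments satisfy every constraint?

44

Splitting on Planning: it can be 9am (36), 10am (8). Listing each branch's schedules as (DesignReview, Hiring, Demo, VendorCall):
Planning=9am: (9am,11am,10am,10am) (9am,11am,11am,10am) (9am,11am,12pm,10am) (9am,12pm,10am,10am) (9am,12pm,10am,11am) (9am,12pm,11am,10am) (9am,12pm,11am,11am) (9am,12pm,12pm,10am) (9am,12pm,12pm,11am) (10am,11am,10am,10am) (10am,11am,11am,10am) (10am,11am,12pm,10am) (10am,12pm,10am,10am) (10am,12pm,10am,11am) (10am,12pm,11am,10am) (10am,12pm,11am,11am) (10am,12pm,12pm,10am) (10am,12pm,12pm,11am) (11am,11am,10am,10am) (11am,11am,11am,10am) (11am,11am,12pm,10am) (11am,12pm,10am,10am) (11am,12pm,10am,11am) (11am,12pm,11am,10am) (11am,12pm,11am,11am) (11am,12pm,12pm,10am) (11am,12pm,12pm,11am) (12pm,11am,10am,10am) (12pm,11am,11am,10am) (12pm,11am,12pm,10am) (12pm,12pm,10am,10am) (12pm,12pm,10am,11am) (12pm,12pm,11am,10am) (12pm,12pm,11am,11am) (12pm,12pm,12pm,10am) (12pm,12pm,12pm,11am) — 36.
Planning=10am: (9am,12pm,11am,11am) (9am,12pm,12pm,11am) (10am,12pm,11am,11am) (10am,12pm,12pm,11am) (11am,12pm,11am,11am) (11am,12pm,12pm,11am) (12pm,12pm,11am,11am) (12pm,12pm,12pm,11am) — 8.
Summing: 36 + 8 = 44.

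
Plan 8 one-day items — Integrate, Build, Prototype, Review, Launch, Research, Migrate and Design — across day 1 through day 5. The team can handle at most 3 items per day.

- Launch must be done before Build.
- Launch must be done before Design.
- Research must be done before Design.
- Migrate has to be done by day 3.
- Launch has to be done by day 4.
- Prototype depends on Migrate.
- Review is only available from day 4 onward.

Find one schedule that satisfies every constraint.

Migrate=day 1; Launch=day 1; Review=day 4; Integrate=day 3; Prototype=day 2; Research=day 1; Build=day 2; Design=day 2

Checking: Research(day 1) before Design(day 2); Migrate(day 1) before Prototype(day 2); Launch(day 1) before Design(day 2); Launch(day 1) before Build(day 2); Launch=day 1 in [day 1,day 4]; Review=day 4 in [day 4,day 5]; Migrate=day 1 in [day 1,day 3]; max 3 per day (cap 3).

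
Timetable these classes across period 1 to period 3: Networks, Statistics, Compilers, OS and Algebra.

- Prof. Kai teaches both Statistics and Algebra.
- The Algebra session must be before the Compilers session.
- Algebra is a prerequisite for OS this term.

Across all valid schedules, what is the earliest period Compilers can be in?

Precedence pushes Compilers to at least period 2.
Compilers at period 2 is achievable: Algebra -> period 1; Statistics -> period 2; Compilers -> period 2; Networks -> period 1; OS -> period 2.

period 2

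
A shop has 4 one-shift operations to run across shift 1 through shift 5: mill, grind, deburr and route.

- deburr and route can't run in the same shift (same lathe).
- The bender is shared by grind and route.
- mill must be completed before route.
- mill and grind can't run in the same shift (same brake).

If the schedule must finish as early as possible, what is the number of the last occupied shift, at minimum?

shift 3

The precedence chain requires at least 2 distinct shifts.
Could 2 shifts be enough, i.e. nothing placed later than shift 2? No: route must come after mill (at shift 1 or later) → {shift 2}; mill must come before route (at shift 2 or earlier) → {shift 1}; grind can't share with mill (shift 1) → {shift 2}; route can't share with grind (shift 2) → nothing is left.
So 2 shifts is not enough.
3 works (last occupied shift: shift 3): for example mill -> shift 1, grind -> shift 3, deburr -> shift 1, route -> shift 2.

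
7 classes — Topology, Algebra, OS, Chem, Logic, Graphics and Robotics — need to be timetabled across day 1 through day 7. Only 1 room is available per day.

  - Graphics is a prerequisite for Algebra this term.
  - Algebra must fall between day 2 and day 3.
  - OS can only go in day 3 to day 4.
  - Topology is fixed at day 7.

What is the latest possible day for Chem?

day 6

Chem at day 6 is achievable: Chem -> day 6, Topology -> day 7, Algebra -> day 2, Logic -> day 4, OS -> day 3, Graphics -> day 1, Robotics -> day 5.
Nothing later works — the capacity limit rule out every day after day 6.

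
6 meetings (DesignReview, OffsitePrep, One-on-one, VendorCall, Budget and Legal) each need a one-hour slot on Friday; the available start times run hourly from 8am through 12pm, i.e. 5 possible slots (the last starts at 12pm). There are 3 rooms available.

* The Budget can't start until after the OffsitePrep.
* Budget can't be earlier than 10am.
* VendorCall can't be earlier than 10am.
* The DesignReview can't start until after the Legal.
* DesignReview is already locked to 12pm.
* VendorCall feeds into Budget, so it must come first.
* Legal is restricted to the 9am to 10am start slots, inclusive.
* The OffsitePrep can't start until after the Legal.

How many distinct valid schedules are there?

Splitting on OffsitePrep: it can be 10am (15), 11am (20). Listing each branch's schedules as (DesignReview, One-on-one, VendorCall, Budget, Legal):
OffsitePrep=10am: (12pm,8am,10am,11am,9am) (12pm,8am,10am,12pm,9am) (12pm,8am,11am,12pm,9am) (12pm,9am,10am,11am,9am) (12pm,9am,10am,12pm,9am) (12pm,9am,11am,12pm,9am) (12pm,10am,10am,11am,9am) (12pm,10am,10am,12pm,9am) (12pm,10am,11am,12pm,9am) (12pm,11am,10am,11am,9am) (12pm,11am,10am,12pm,9am) (12pm,11am,11am,12pm,9am) (12pm,12pm,10am,11am,9am) (12pm,12pm,10am,12pm,9am) (12pm,12pm,11am,12pm,9am) — 15.
OffsitePrep=11am: (12pm,8am,10am,12pm,9am) (12pm,8am,10am,12pm,10am) (12pm,8am,11am,12pm,9am) (12pm,8am,11am,12pm,10am) (12pm,9am,10am,12pm,9am) (12pm,9am,10am,12pm,10am) (12pm,9am,11am,12pm,9am) (12pm,9am,11am,12pm,10am) (12pm,10am,10am,12pm,9am) (12pm,10am,10am,12pm,10am) (12pm,10am,11am,12pm,9am) (12pm,10am,11am,12pm,10am) (12pm,11am,10am,12pm,9am) (12pm,11am,10am,12pm,10am) (12pm,11am,11am,12pm,9am) (12pm,11am,11am,12pm,10am) (12pm,12pm,10am,12pm,9am) (12pm,12pm,10am,12pm,10am) (12pm,12pm,11am,12pm,9am) (12pm,12pm,11am,12pm,10am) — 20.
Summing: 15 + 20 = 35.

35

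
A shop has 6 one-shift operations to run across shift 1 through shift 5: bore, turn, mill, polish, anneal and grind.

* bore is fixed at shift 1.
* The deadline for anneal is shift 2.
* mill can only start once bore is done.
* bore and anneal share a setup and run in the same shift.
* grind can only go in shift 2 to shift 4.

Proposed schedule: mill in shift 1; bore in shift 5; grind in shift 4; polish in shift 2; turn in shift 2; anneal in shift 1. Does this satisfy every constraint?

No. mill can only start once bore is done is not satisfied.

bore and anneal share a setup and run in the same shift — violated.
mill can only start once bore is done — violated.
grind can only go in shift 2 to shift 4 — holds.
bore is fixed at shift 1 — violated.
The deadline for anneal is shift 2 — holds.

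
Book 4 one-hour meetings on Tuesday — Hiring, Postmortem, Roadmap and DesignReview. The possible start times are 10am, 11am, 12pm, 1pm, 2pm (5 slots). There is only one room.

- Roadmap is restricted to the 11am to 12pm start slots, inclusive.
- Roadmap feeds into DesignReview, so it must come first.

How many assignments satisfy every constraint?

30

Splitting on Hiring: it can be 10am (10), 11am (4), 12pm (4), 1pm (6), 2pm (6). Listing each branch's schedules as (Postmortem, Roadmap, DesignReview):
Hiring=10am: (11am,12pm,1pm) (11am,12pm,2pm) (12pm,11am,1pm) (12pm,11am,2pm) (1pm,11am,12pm) (1pm,11am,2pm) (1pm,12pm,2pm) (2pm,11am,12pm) (2pm,11am,1pm) (2pm,12pm,1pm) — 10.
Hiring=11am: (10am,12pm,1pm) (10am,12pm,2pm) (1pm,12pm,2pm) (2pm,12pm,1pm) — 4.
Hiring=12pm: (10am,11am,1pm) (10am,11am,2pm) (1pm,11am,2pm) (2pm,11am,1pm) — 4.
Hiring=1pm: (10am,11am,12pm) (10am,11am,2pm) (10am,12pm,2pm) (11am,12pm,2pm) (12pm,11am,2pm) (2pm,11am,12pm) — 6.
Hiring=2pm: (10am,11am,12pm) (10am,11am,1pm) (10am,12pm,1pm) (11am,12pm,1pm) (12pm,11am,1pm) (1pm,11am,12pm) — 6.
Summing: 10 + 4 + 4 + 6 + 6 = 30.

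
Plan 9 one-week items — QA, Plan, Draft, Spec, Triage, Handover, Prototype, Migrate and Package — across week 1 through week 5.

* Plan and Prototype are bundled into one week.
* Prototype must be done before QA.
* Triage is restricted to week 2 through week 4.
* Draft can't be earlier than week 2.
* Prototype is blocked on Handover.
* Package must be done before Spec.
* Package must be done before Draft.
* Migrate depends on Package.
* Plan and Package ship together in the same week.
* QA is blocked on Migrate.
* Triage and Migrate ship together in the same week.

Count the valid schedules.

35

Splitting on QA: it can be week 4 (9), week 5 (26). Listing each branch's schedules as (Plan, Draft, Spec, Triage, Handover, Prototype, Migrate, Package) by week number:
QA=week 4: (2,3,3,3,1,2,3,2) (2,3,4,3,1,2,3,2) (2,3,5,3,1,2,3,2) (2,4,3,3,1,2,3,2) (2,4,4,3,1,2,3,2) (2,4,5,3,1,2,3,2) (2,5,3,3,1,2,3,2) (2,5,4,3,1,2,3,2) (2,5,5,3,1,2,3,2) — 9.
QA=week 5: (2,3,3,3,1,2,3,2) (2,3,3,4,1,2,4,2) (2,3,4,3,1,2,3,2) (2,3,4,4,1,2,4,2) (2,3,5,3,1,2,3,2) (2,3,5,4,1,2,4,2) (2,4,3,3,1,2,3,2) (2,4,3,4,1,2,4,2) (2,4,4,3,1,2,3,2) (2,4,4,4,1,2,4,2) (2,4,5,3,1,2,3,2) (2,4,5,4,1,2,4,2) (2,5,3,3,1,2,3,2) (2,5,3,4,1,2,4,2) (2,5,4,3,1,2,3,2) (2,5,4,4,1,2,4,2) (2,5,5,3,1,2,3,2) (2,5,5,4,1,2,4,2) (3,4,4,4,1,3,4,3) (3,4,4,4,2,3,4,3) (3,4,5,4,1,3,4,3) (3,4,5,4,2,3,4,3) (3,5,4,4,1,3,4,3) (3,5,4,4,2,3,4,3) (3,5,5,4,1,3,4,3) (3,5,5,4,2,3,4,3) — 26.
Summing: 9 + 26 = 35.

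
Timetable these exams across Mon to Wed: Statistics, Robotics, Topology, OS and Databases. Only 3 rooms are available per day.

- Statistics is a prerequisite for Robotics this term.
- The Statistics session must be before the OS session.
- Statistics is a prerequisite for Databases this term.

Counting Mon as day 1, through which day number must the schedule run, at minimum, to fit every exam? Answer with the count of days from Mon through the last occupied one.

2 days

The precedence chain requires at least 2 distinct days.
With at most 3 per day and 5 exams, at least 2 days are needed.
2 works (last occupied day: Tue): for example OS in Tue, Databases in Tue, Topology in Mon, Robotics in Tue, Statistics in Mon.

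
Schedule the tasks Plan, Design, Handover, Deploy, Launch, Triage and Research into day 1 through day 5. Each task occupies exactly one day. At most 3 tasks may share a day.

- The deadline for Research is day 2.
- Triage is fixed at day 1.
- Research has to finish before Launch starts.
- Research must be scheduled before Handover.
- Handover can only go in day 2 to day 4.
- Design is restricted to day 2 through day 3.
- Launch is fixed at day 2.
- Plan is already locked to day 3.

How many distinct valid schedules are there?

Splitting on Design: it can be day 2 (14), day 3 (14). Listing each branch's schedules as (Plan, Handover, Deploy, Launch, Triage, Research) by day number:
Design=day 2: (3,2,1,2,1,1) (3,2,3,2,1,1) (3,2,4,2,1,1) (3,2,5,2,1,1) (3,3,1,2,1,1) (3,3,2,2,1,1) (3,3,3,2,1,1) (3,3,4,2,1,1) (3,3,5,2,1,1) (3,4,1,2,1,1) (3,4,2,2,1,1) (3,4,3,2,1,1) (3,4,4,2,1,1) (3,4,5,2,1,1) — 14.
Design=day 3: (3,2,1,2,1,1) (3,2,2,2,1,1) (3,2,3,2,1,1) (3,2,4,2,1,1) (3,2,5,2,1,1) (3,3,1,2,1,1) (3,3,2,2,1,1) (3,3,4,2,1,1) (3,3,5,2,1,1) (3,4,1,2,1,1) (3,4,2,2,1,1) (3,4,3,2,1,1) (3,4,4,2,1,1) (3,4,5,2,1,1) — 14.
Summing: 14 + 14 = 28.

28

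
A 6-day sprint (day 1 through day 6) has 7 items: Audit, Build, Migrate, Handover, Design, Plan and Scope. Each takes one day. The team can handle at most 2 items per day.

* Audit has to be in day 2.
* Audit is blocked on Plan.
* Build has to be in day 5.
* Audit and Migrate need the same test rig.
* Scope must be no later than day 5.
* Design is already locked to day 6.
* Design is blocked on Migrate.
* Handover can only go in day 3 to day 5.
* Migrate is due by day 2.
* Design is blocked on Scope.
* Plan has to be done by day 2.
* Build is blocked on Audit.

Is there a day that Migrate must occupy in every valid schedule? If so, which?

Migrate's window is day 1–day 2.
Audit is fixed at day 2, and Migrate can't share a day with Audit.
So Migrate must be day 1.

day 1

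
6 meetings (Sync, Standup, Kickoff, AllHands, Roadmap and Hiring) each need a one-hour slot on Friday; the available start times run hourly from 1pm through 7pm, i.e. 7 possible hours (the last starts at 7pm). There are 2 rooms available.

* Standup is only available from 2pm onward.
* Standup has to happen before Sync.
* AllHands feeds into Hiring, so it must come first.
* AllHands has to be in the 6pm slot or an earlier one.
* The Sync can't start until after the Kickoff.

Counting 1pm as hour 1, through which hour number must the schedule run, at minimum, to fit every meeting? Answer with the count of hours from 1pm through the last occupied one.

3 hours

The precedence chain requires at least 2 distinct hours.
With at most 2 per hour and 6 meetings, at least 3 hours are needed.
Propagating the time windows through the other constraints, Sync can't land before 3pm — that is hour 3 counting from 1pm — so the schedule must run through at least 3 hours.
3 works (last occupied hour: 3pm): for example Roadmap in 3pm; AllHands in 1pm; Hiring in 2pm; Sync in 3pm; Kickoff in 1pm; Standup in 2pm.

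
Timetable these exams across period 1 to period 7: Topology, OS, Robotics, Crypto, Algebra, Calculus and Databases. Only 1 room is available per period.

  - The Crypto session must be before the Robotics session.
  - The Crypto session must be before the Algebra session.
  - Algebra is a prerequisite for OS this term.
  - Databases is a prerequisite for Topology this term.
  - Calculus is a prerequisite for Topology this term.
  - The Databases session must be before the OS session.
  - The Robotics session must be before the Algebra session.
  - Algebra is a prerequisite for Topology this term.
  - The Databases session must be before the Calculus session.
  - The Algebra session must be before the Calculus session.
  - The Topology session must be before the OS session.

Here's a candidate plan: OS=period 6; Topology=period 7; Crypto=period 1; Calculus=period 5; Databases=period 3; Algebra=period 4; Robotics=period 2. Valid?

The Crypto session must be before the Robotics session — holds.
Algebra is a prerequisite for OS this term — holds.
The Databases session must be before the Calculus session — holds.
The Algebra session must be before the Calculus session — holds.
Only 1 room is available per period — holds.
The Crypto session must be before the Algebra session — holds.
The Robotics session must be before the Algebra session — holds.
Calculus is a prerequisite for Topology this term — holds.
The Databases session must be before the OS session — holds.
The Topology session must be before the OS session — violated.
Algebra is a prerequisite for Topology this term — holds.
Databases is a prerequisite for Topology this term — holds.

No. The Topology session must be before the OS session is not satisfied.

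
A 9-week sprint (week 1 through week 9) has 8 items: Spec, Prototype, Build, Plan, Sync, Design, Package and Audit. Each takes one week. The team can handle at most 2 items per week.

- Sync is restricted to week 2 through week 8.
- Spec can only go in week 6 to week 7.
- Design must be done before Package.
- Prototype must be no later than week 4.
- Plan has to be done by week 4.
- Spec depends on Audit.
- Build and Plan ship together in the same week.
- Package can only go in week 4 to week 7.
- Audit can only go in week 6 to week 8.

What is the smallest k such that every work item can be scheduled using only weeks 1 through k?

7 weeks

The precedence chain requires at least 2 distinct weeks.
With at most 2 per week and 8 work items, at least 4 weeks are needed.
Propagating the time windows through the other constraints, Spec can't land before week 7, so the schedule must run through at least week 7.
7 works (last occupied week: week 7): for example Package=week 4; Design=week 1; Audit=week 6; Build=week 2; Prototype=week 1; Plan=week 2; Spec=week 7; Sync=week 3.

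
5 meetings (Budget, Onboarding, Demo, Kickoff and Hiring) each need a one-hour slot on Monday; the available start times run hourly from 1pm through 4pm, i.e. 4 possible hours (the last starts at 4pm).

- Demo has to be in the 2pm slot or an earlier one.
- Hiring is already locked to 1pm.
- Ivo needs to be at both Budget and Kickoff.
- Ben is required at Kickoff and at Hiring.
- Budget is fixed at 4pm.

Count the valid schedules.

16

Splitting on Onboarding: it can be 1pm (4), 2pm (4), 3pm (4), 4pm (4). Listing each branch's schedules as (Budget, Demo, Kickoff, Hiring):
Onboarding=1pm: (4pm,1pm,2pm,1pm) (4pm,1pm,3pm,1pm) (4pm,2pm,2pm,1pm) (4pm,2pm,3pm,1pm) — 4.
Onboarding=2pm: (4pm,1pm,2pm,1pm) (4pm,1pm,3pm,1pm) (4pm,2pm,2pm,1pm) (4pm,2pm,3pm,1pm) — 4.
Onboarding=3pm: (4pm,1pm,2pm,1pm) (4pm,1pm,3pm,1pm) (4pm,2pm,2pm,1pm) (4pm,2pm,3pm,1pm) — 4.
Onboarding=4pm: (4pm,1pm,2pm,1pm) (4pm,1pm,3pm,1pm) (4pm,2pm,2pm,1pm) (4pm,2pm,3pm,1pm) — 4.
Summing: 4 + 4 + 4 + 4 = 16.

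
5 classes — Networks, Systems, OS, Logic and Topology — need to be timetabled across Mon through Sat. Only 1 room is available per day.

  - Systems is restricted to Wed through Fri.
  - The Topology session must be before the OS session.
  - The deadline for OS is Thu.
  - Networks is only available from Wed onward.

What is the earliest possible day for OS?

Tue

Precedence pushes OS to at least Tue; OS's own window allows nothing later than Thu.
OS at Tue is achievable: OS -> Tue, Systems -> Wed, Networks -> Thu, Topology -> Mon, Logic -> Fri.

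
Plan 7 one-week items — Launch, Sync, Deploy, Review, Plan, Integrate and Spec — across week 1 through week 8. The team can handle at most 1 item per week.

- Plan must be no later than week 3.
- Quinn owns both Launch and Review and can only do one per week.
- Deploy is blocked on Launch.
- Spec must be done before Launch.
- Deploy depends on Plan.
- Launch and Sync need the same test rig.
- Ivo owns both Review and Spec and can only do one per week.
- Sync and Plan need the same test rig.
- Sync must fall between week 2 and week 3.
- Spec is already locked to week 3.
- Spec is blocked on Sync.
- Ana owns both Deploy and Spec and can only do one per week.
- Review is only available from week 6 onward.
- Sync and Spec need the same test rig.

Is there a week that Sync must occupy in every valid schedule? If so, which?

week 2

Sync's window is week 2–week 3.
Spec is fixed at week 3, and Sync can't share a week with Spec.
So Sync must be week 2.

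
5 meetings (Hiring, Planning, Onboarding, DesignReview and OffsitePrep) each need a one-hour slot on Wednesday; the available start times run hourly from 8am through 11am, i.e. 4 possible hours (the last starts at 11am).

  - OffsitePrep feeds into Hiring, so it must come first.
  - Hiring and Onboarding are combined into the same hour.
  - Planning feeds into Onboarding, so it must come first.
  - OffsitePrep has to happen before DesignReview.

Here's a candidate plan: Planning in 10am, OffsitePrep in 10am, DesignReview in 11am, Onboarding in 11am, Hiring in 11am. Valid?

Planning feeds into Onboarding, so it must come first — holds.
Hiring and Onboarding are combined into the same hour — holds.
OffsitePrep has to happen before DesignReview — holds.
OffsitePrep feeds into Hiring, so it must come first — holds.

Yes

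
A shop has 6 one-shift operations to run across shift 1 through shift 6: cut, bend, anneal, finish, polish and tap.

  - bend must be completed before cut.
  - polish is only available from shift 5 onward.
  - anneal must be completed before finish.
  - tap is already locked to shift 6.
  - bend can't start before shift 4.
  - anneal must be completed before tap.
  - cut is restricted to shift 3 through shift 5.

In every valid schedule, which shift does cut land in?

Cut is available from shift 3; precedence pushes cut to at least shift 5; cut's own window allows nothing later than shift 5.
So cut is pinned to shift 5.

shift 5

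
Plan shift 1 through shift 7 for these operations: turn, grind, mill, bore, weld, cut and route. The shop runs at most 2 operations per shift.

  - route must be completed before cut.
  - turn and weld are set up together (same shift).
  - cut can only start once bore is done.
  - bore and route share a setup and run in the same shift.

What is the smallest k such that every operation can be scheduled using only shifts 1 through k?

4

The precedence chain requires at least 2 distinct shifts.
With at most 2 per shift and 7 operations, at least 4 shifts are needed.
4 works (last occupied shift: shift 4): for example cut -> shift 2; route -> shift 1; mill -> shift 4; turn -> shift 3; bore -> shift 1; grind -> shift 2; weld -> shift 3.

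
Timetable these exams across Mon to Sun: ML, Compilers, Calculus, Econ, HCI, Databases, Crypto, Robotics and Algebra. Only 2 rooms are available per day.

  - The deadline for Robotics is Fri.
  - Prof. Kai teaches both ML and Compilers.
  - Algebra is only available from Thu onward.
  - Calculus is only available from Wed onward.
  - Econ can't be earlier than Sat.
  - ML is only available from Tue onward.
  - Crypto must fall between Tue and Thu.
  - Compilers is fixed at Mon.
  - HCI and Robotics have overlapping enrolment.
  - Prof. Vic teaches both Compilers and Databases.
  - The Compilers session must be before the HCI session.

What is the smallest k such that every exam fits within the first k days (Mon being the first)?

The precedence chain requires at least 2 distinct days.
With at most 2 per day and 9 exams, at least 5 days are needed.
Econ can't be placed before Sat — that is day 6 counting from Mon — so the schedule must run through at least 6 days.
6 works (last occupied day: Sat): for example Robotics -> Mon, Crypto -> Tue, Calculus -> Wed, HCI -> Wed, Databases -> Thu, Algebra -> Thu, Econ -> Sat, ML -> Tue, Compilers -> Mon.

6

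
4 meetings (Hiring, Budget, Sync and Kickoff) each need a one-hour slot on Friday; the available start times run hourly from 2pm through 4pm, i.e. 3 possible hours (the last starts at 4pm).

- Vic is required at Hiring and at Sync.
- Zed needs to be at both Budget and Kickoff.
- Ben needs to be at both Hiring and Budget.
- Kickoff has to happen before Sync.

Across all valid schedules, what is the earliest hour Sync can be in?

3pm

Precedence pushes Sync to at least 3pm.
Sync at 3pm is achievable: Hiring in 2pm; Budget in 3pm; Kickoff in 2pm; Sync in 3pm.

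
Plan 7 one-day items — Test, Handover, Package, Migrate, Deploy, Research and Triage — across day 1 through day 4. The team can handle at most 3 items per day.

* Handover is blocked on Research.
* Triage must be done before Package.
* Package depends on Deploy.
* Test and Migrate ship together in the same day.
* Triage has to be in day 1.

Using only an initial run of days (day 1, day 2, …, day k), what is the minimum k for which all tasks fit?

3

The precedence chain requires at least 2 distinct days.
With at most 3 per day and 7 tasks, at least 3 days are needed.
3 works (last occupied day: day 3): for example Test=day 3, Deploy=day 1, Research=day 1, Triage=day 1, Migrate=day 3, Handover=day 2, Package=day 2.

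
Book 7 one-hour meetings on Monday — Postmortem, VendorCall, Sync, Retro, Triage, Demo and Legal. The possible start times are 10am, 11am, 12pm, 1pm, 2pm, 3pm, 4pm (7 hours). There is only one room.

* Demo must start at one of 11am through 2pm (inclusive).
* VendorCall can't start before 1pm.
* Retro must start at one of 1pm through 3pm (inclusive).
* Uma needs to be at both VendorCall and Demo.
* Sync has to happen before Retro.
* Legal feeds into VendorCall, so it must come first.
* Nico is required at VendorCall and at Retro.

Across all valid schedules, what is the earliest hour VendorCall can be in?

1pm

VendorCall is available from 1pm.
VendorCall at 1pm is achievable: Retro -> 2pm; Triage -> 4pm; Sync -> 10am; Legal -> 12pm; Demo -> 11am; VendorCall -> 1pm; Postmortem -> 3pm.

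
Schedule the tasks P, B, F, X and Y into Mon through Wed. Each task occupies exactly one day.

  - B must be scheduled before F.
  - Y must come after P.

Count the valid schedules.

27

Splitting on P: it can be Mon (18), Tue (9). Listing each branch's schedules as (B, F, X, Y):
P=Mon: (Mon,Tue,Mon,Tue) (Mon,Tue,Mon,Wed) (Mon,Tue,Tue,Tue) (Mon,Tue,Tue,Wed) (Mon,Tue,Wed,Tue) (Mon,Tue,Wed,Wed) (Mon,Wed,Mon,Tue) (Mon,Wed,Mon,Wed) (Mon,Wed,Tue,Tue) (Mon,Wed,Tue,Wed) (Mon,Wed,Wed,Tue) (Mon,Wed,Wed,Wed) (Tue,Wed,Mon,Tue) (Tue,Wed,Mon,Wed) (Tue,Wed,Tue,Tue) (Tue,Wed,Tue,Wed) (Tue,Wed,Wed,Tue) (Tue,Wed,Wed,Wed) — 18.
P=Tue: (Mon,Tue,Mon,Wed) (Mon,Tue,Tue,Wed) (Mon,Tue,Wed,Wed) (Mon,Wed,Mon,Wed) (Mon,Wed,Tue,Wed) (Mon,Wed,Wed,Wed) (Tue,Wed,Mon,Wed) (Tue,Wed,Tue,Wed) (Tue,Wed,Wed,Wed) — 9.
Summing: 18 + 9 = 27.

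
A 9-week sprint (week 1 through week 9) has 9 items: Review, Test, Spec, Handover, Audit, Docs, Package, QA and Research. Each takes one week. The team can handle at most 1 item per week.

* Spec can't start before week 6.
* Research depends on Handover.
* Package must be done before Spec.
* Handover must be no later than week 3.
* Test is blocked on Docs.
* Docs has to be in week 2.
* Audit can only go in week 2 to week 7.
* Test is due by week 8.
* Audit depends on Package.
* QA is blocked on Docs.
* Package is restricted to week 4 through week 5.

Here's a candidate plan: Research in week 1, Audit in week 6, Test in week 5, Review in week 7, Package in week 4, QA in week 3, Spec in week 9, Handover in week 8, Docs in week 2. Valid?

No — it violates: Research depends on Handover

The team can handle at most 1 item per week — holds.
Audit can only go in week 2 to week 7 — holds.
Docs has to be in week 2 — holds.
Spec can't start before week 6 — holds.
Audit depends on Package — holds.
QA is blocked on Docs — holds.
Handover must be no later than week 3 — violated.
Test is blocked on Docs — holds.
Package must be done before Spec — holds.
Research depends on Handover — violated.
Package is restricted to week 4 through week 5 — holds.
Test is due by week 8 — holds.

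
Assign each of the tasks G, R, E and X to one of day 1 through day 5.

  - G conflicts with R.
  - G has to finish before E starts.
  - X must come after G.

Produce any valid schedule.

G -> day 1, E -> day 2, X -> day 2, R -> day 2

Checking: G(day 1) before E(day 2); G(day 1) before X(day 2); G(day 1) != R(day 2).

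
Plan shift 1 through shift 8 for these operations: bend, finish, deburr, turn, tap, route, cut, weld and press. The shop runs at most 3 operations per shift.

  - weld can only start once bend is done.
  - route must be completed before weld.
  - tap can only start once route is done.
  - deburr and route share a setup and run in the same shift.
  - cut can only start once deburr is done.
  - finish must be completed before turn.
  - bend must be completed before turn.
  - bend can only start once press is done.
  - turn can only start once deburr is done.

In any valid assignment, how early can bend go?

Precedence pushes bend to at least shift 2; downstream work caps bend at shift 7.
bend at shift 2 is achievable: tap in shift 2, bend in shift 2, weld in shift 3, finish in shift 2, turn in shift 3, route in shift 1, press in shift 1, deburr in shift 1, cut in shift 3.

shift 2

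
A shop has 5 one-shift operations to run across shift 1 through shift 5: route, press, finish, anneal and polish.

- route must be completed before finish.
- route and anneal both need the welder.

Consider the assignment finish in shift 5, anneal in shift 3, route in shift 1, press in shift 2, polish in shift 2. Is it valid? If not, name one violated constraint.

route must be completed before finish — holds.
route and anneal both need the welder — holds.

Valid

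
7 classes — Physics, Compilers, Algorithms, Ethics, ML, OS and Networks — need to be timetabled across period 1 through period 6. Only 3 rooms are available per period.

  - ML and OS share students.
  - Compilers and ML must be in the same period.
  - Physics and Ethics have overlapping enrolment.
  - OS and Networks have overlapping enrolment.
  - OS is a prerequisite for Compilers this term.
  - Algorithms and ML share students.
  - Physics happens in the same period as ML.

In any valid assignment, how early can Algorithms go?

period 1

Algorithms at period 1 is achievable: OS -> period 1, Compilers -> period 2, Algorithms -> period 1, ML -> period 2, Ethics -> period 1, Physics -> period 2, Networks -> period 3.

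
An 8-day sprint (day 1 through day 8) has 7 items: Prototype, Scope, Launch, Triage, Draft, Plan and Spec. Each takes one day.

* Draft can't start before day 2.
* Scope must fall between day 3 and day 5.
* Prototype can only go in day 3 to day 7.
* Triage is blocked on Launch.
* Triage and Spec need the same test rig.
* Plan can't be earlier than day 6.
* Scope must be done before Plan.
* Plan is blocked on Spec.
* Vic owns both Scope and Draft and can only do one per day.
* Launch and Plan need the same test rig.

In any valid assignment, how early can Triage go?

Precedence pushes Triage to at least day 2.
Triage at day 2 is achievable: Draft in day 2, Scope in day 3, Spec in day 1, Prototype in day 3, Plan in day 6, Triage in day 2, Launch in day 1.

day 2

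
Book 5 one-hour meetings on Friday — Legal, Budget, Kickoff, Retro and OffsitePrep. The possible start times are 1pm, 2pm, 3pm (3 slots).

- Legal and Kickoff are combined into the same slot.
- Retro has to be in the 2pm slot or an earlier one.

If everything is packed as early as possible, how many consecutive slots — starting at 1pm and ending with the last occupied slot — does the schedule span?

1 slot

1 works (last occupied slot: 1pm): for example OffsitePrep=1pm, Kickoff=1pm, Budget=1pm, Retro=1pm, Legal=1pm.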